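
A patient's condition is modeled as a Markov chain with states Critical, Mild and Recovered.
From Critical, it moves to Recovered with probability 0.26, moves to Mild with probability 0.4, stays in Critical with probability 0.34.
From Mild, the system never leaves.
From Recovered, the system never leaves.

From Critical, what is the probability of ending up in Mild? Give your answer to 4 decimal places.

Let h(s) be the probability of absorption at Mild starting from transient state s. Then h(Mild) = 1 and h(Recovered) = 0. By first-step analysis:
h(Critical) = 0.34·h(Critical) + 0.4·1 + 0.26·0
Solving: h(Critical) = 0.6061.
Starting from Critical, the probability is 0.6061.

0.6061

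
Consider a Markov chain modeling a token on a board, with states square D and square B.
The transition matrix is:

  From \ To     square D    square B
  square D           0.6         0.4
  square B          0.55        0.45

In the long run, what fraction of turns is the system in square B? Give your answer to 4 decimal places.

0.4211

Let the stationary distribution be π with π = πP and π_1 + π_2 = 1.
π_1 = 0.6·π_1 + 0.55·π_2
Solving with the normalization constraint gives π = (0.5789, 0.4211).
So the stationary probability of square B is 0.4211.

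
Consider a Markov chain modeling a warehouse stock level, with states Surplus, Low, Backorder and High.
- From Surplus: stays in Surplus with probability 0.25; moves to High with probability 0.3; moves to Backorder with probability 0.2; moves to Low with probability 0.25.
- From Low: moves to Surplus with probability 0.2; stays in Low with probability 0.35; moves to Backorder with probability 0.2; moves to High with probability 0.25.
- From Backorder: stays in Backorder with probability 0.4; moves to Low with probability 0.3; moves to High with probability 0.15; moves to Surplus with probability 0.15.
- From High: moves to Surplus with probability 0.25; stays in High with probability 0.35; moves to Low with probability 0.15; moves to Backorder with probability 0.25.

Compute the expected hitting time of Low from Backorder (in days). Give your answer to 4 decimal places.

3.8923

Let t(s) be the expected number of days to first reach Low from state s, with t(Low) = 0. Conditioning on the first day:
t(Surplus) = 1 + 0.25·t(Surplus) + 0.2·t(Backorder) + 0.3·t(High)
t(Backorder) = 1 + 0.15·t(Surplus) + 0.4·t(Backorder) + 0.15·t(High)
t(High) = 1 + 0.25·t(Surplus) + 0.25·t(Backorder) + 0.35·t(High)
Solving: t(Surplus) = 4.2374, t(Backorder) = 3.8923, t(High) = 4.6653.
Expected days from Backorder to Low: 3.8923.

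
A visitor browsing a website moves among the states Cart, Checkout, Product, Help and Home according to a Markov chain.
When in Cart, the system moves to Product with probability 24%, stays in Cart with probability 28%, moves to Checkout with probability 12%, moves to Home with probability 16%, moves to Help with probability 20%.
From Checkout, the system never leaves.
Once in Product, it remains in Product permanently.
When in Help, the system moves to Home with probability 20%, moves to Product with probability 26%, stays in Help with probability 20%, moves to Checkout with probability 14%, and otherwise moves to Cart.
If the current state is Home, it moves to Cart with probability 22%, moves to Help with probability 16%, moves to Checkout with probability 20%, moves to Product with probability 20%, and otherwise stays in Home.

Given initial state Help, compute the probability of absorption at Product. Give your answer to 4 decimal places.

0.6235

Let h(s) be the probability of absorption at Product starting from transient state s. Then h(Product) = 1 and h(Checkout) = 0. By first-step analysis:
h(Cart) = 0.28·h(Cart) + 0.12·0 + 0.24·1 + 0.2·h(Help) + 0.16·h(Home)
h(Help) = 0.2·h(Cart) + 0.14·0 + 0.26·1 + 0.2·h(Help) + 0.2·h(Home)
h(Home) = 0.22·h(Cart) + 0.2·0 + 0.2·1 + 0.16·h(Help) + 0.22·h(Home)
Solving: h(Cart) = 0.6315, h(Help) = 0.6235, h(Home) = 0.5624.
Starting from Help, the probability is 0.6235.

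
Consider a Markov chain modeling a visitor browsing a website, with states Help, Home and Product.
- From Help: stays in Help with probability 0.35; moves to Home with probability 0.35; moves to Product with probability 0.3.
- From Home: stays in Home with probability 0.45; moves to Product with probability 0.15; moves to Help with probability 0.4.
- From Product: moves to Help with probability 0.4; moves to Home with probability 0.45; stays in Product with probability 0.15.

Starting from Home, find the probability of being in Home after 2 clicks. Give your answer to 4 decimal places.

0.4100

Sum over the intermediate state after 1 click:
P = P(Home→Help)·P(Help→Home) + P(Home→Home)·P(Home→Home) + P(Home→Product)·P(Product→Home)
  = 0.4×0.35 + 0.45×0.45 + 0.15×0.45
  = 0.1400 + 0.2025 + 0.0675 = 0.4100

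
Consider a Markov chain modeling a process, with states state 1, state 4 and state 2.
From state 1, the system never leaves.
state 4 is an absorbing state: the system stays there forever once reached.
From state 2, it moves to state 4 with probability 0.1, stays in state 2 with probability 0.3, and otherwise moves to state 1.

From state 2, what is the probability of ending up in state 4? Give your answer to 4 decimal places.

0.1429

Let h(s) be the probability of absorption at state 4 starting from transient state s. Then h(state 4) = 1 and h(state 1) = 0. By first-step analysis:
h(state 2) = 0.6·0 + 0.1·1 + 0.3·h(state 2)
Solving: h(state 2) = 0.1429.
Starting from state 2, the probability is 0.1429.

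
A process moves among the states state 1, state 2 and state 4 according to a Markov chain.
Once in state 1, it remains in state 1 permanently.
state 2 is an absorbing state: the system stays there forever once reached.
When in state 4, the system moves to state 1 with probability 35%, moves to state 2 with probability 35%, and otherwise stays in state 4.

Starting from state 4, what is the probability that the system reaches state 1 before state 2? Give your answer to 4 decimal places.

0.5000

Let h(s) be the probability of absorption at state 1 starting from transient state s. Then h(state 1) = 1 and h(state 2) = 0. By first-step analysis:
h(state 4) = 0.35·1 + 0.35·0 + 0.3·h(state 4)
Solving: h(state 4) = 0.5000.
Starting from state 4, the probability is 0.5000.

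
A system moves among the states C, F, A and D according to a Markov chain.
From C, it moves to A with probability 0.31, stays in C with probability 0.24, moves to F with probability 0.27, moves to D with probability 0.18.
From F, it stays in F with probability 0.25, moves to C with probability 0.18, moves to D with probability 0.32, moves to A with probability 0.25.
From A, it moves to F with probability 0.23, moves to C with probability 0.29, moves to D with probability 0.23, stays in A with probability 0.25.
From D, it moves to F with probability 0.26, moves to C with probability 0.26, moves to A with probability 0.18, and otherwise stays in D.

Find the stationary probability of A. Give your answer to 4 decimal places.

Let the stationary distribution be π with π = πP and π_1 + π_2 + π_3 + π_4 = 1.
π_1 = 0.24·π_1 + 0.18·π_2 + 0.29·π_3 + 0.26·π_4
π_2 = 0.27·π_1 + 0.25·π_2 + 0.23·π_3 + 0.26·π_4
π_3 = 0.31·π_1 + 0.25·π_2 + 0.25·π_3 + 0.18·π_4
Solving with the normalization constraint gives π = (0.2423, 0.2525, 0.2464, 0.2587).
So the stationary probability of A is 0.2464.

0.2464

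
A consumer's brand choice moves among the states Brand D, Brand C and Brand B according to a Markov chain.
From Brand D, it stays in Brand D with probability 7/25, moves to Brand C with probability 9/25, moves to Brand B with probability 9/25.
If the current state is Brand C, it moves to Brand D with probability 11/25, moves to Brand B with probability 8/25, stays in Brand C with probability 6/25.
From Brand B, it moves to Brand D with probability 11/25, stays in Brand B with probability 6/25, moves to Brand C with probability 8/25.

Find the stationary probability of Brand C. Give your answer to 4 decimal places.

0.3103

Let the stationary distribution be π with π = πP and π_1 + π_2 + π_3 = 1.
π_1 = 0.28·π_1 + 0.44·π_2 + 0.44·π_3
π_2 = 0.36·π_1 + 0.24·π_2 + 0.32·π_3
Solving with the normalization constraint gives π = (0.3793, 0.3103, 0.3103).
So the stationary probability of Brand C is 0.3103.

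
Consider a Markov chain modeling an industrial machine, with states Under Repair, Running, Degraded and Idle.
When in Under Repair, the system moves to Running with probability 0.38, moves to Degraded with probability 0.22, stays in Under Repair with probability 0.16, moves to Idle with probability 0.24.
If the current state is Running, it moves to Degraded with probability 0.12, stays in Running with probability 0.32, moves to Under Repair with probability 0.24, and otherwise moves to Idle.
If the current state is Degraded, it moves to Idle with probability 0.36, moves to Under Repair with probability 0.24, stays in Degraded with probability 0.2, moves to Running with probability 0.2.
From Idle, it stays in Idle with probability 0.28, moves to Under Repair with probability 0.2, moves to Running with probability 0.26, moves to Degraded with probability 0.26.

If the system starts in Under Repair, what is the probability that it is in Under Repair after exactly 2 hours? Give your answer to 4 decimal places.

0.2176

Propagate the distribution vector 2 hours from Under Repair.
After 0 hours: (1.0000, 0.0000, 0.0000, 0.0000)
After 1 hour: (0.1600, 0.3800, 0.2200, 0.2400)
After 2 hours: (0.2176, 0.2888, 0.1872, 0.3064)
P(in Under Repair after 2 hours) = 0.2176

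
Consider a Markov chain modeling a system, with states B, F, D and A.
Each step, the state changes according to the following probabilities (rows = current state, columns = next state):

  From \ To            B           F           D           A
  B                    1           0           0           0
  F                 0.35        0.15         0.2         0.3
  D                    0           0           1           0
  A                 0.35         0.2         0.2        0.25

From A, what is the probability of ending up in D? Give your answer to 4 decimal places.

Let h(s) be the probability of absorption at D starting from transient state s. Then h(D) = 1 and h(B) = 0. By first-step analysis:
h(F) = 0.35·0 + 0.15·h(F) + 0.2·1 + 0.3·h(A)
h(A) = 0.35·0 + 0.2·h(F) + 0.2·1 + 0.25·h(A)
Solving: h(F) = 0.3636, h(A) = 0.3636.
Starting from A, the probability is 0.3636.

0.3636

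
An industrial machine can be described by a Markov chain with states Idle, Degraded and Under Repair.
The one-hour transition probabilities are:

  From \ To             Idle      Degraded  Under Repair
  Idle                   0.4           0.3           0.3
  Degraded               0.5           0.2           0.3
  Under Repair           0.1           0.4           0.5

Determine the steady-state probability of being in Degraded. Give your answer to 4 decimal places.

Let the stationary distribution be π with π = πP and π_1 + π_2 + π_3 = 1.
π_1 = 0.4·π_1 + 0.5·π_2 + 0.1·π_3
π_2 = 0.3·π_1 + 0.2·π_2 + 0.4·π_3
Solving with the normalization constraint gives π = (0.3182, 0.3068, 0.3750).
So the stationary probability of Degraded is 0.3068.

0.3068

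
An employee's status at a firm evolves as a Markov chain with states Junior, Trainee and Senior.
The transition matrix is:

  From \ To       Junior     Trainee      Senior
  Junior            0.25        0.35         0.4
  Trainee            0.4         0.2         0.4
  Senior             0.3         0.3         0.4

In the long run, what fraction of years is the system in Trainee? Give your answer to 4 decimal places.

0.2870

Let the stationary distribution be π with π = πP and π_1 + π_2 + π_3 = 1.
π_1 = 0.25·π_1 + 0.4·π_2 + 0.3·π_3
π_2 = 0.35·π_1 + 0.2·π_2 + 0.3·π_3
Solving with the normalization constraint gives π = (0.3130, 0.2870, 0.4000).
So the stationary probability of Trainee is 0.2870.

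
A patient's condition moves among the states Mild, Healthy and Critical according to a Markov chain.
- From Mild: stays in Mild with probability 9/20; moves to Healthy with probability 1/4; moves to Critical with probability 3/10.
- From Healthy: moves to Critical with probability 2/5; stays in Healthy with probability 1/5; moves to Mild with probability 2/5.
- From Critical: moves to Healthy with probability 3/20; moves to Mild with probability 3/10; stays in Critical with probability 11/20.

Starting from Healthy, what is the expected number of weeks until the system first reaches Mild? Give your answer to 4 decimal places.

Let t(s) be the expected number of weeks to first reach Mild from state s, with t(Mild) = 0. Conditioning on the first week:
t(Healthy) = 1 + 0.2·t(Healthy) + 0.4·t(Critical)
t(Critical) = 1 + 0.15·t(Healthy) + 0.55·t(Critical)
Solving: t(Healthy) = 2.8333, t(Critical) = 3.1667.
Expected weeks from Healthy to Mild: 2.8333.

2.8333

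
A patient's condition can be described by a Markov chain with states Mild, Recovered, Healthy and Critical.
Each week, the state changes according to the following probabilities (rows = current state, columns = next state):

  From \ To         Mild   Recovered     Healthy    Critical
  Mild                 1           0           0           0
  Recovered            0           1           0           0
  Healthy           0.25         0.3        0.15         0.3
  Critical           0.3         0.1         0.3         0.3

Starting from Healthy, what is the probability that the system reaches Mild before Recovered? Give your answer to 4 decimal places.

0.5248

Let h(s) be the probability of absorption at Mild starting from transient state s. Then h(Mild) = 1 and h(Recovered) = 0. By first-step analysis:
h(Healthy) = 0.25·1 + 0.3·0 + 0.15·h(Healthy) + 0.3·h(Critical)
h(Critical) = 0.3·1 + 0.1·0 + 0.3·h(Healthy) + 0.3·h(Critical)
Solving: h(Healthy) = 0.5248, h(Critical) = 0.6535.
Starting from Healthy, the probability is 0.5248.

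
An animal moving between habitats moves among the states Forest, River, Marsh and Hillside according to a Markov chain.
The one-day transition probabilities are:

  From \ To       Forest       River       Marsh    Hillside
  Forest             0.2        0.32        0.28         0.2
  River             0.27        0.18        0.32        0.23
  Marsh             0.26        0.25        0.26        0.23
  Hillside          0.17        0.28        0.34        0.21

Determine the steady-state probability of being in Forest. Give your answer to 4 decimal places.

0.2291

Let the stationary distribution be π with π = πP and π_1 + π_2 + π_3 + π_4 = 1.
π_1 = 0.2·π_1 + 0.27·π_2 + 0.26·π_3 + 0.17·π_4
π_2 = 0.32·π_1 + 0.18·π_2 + 0.25·π_3 + 0.28·π_4
π_3 = 0.28·π_1 + 0.32·π_2 + 0.26·π_3 + 0.34·π_4
Solving with the normalization constraint gives π = (0.2291, 0.2548, 0.2974, 0.2188).
So the stationary probability of Forest is 0.2291.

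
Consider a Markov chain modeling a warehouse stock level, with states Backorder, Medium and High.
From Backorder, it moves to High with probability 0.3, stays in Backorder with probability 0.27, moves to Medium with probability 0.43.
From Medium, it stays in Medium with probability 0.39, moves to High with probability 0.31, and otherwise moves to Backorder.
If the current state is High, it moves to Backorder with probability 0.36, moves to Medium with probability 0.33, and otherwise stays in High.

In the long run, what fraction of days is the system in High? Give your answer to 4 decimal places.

0.3069

Let the stationary distribution be π with π = πP and π_1 + π_2 + π_3 = 1.
π_1 = 0.27·π_1 + 0.3·π_2 + 0.36·π_3
π_2 = 0.43·π_1 + 0.39·π_2 + 0.33·π_3
Solving with the normalization constraint gives π = (0.3091, 0.3840, 0.3069).
So the stationary probability of High is 0.3069.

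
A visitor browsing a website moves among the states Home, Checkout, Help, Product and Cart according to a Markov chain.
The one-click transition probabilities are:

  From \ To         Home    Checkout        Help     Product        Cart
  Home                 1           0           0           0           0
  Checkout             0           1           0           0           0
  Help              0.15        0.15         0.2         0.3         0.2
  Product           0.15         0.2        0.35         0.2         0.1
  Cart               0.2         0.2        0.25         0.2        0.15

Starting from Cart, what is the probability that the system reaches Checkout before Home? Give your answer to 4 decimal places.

0.5156

Let h(s) be the probability of absorption at Checkout starting from transient state s. Then h(Checkout) = 1 and h(Home) = 0. By first-step analysis:
h(Help) = 0.15·0 + 0.15·1 + 0.2·h(Help) + 0.3·h(Product) + 0.2·h(Cart)
h(Product) = 0.15·0 + 0.2·1 + 0.35·h(Help) + 0.2·h(Product) + 0.1·h(Cart)
h(Cart) = 0.2·0 + 0.2·1 + 0.25·h(Help) + 0.2·h(Product) + 0.15·h(Cart)
Solving: h(Help) = 0.5195, h(Product) = 0.5417, h(Cart) = 0.5156.
Starting from Cart, the probability is 0.5156.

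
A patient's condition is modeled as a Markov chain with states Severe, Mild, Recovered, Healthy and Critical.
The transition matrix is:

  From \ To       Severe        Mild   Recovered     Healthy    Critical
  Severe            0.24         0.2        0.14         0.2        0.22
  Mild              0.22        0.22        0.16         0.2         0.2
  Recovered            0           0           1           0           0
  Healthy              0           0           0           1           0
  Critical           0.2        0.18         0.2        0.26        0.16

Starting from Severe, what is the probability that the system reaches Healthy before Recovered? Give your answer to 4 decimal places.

Let h(s) be the probability of absorption at Healthy starting from transient state s. Then h(Healthy) = 1 and h(Recovered) = 0. By first-step analysis:
h(Severe) = 0.24·h(Severe) + 0.2·h(Mild) + 0.14·0 + 0.2·1 + 0.22·h(Critical)
h(Mild) = 0.22·h(Severe) + 0.22·h(Mild) + 0.16·0 + 0.2·1 + 0.2·h(Critical)
h(Critical) = 0.2·h(Severe) + 0.18·h(Mild) + 0.2·0 + 0.26·1 + 0.16·h(Critical)
Solving: h(Severe) = 0.5760, h(Mild) = 0.5644, h(Critical) = 0.5676.
Starting from Severe, the probability is 0.5760.

0.5760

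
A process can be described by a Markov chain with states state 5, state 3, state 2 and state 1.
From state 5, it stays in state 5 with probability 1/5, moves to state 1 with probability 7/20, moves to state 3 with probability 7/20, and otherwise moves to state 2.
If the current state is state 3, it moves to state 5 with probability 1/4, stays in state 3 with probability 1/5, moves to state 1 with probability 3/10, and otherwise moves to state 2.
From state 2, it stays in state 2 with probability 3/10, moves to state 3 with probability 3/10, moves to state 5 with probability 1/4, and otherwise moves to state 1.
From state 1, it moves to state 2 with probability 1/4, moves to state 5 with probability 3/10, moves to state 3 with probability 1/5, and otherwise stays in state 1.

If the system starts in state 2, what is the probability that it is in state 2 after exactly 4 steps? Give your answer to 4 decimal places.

0.2236

Propagate the distribution vector 4 steps from state 2.
After 0 steps: (0.0000, 0.0000, 1.0000, 0.0000)
After 1 step: (0.2500, 0.3000, 0.3000, 0.1500)
After 2 steps: (0.2450, 0.2675, 0.2275, 0.2600)
After 3 steps: (0.2508, 0.2595, 0.2246, 0.2651)
After 4 steps: (0.2507, 0.2601, 0.2236, 0.2656)
P(in state 2 after 4 steps) = 0.2236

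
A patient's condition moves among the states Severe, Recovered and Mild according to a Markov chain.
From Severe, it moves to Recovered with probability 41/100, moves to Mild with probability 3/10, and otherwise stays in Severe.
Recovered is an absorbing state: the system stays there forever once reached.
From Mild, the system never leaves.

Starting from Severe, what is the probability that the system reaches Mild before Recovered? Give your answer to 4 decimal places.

Let h(s) be the probability of absorption at Mild starting from transient state s. Then h(Mild) = 1 and h(Recovered) = 0. By first-step analysis:
h(Severe) = 0.29·h(Severe) + 0.41·0 + 0.3·1
Solving: h(Severe) = 0.4225.
Starting from Severe, the probability is 0.4225.

0.4225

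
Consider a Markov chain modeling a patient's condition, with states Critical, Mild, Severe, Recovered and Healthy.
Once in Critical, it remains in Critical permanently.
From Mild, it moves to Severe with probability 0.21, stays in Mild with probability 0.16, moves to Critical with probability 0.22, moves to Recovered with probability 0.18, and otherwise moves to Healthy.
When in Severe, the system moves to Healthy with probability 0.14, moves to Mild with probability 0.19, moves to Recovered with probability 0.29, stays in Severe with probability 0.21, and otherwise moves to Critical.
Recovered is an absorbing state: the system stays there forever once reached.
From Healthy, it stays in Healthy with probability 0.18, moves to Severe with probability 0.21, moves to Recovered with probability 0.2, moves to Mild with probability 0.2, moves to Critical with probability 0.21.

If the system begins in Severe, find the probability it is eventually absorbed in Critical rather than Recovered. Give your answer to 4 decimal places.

0.4217

Let h(s) be the probability of absorption at Critical starting from transient state s. Then h(Critical) = 1 and h(Recovered) = 0. By first-step analysis:
h(Mild) = 0.22·1 + 0.16·h(Mild) + 0.21·h(Severe) + 0.18·0 + 0.23·h(Healthy)
h(Severe) = 0.17·1 + 0.19·h(Mild) + 0.21·h(Severe) + 0.29·0 + 0.14·h(Healthy)
h(Healthy) = 0.21·1 + 0.2·h(Mild) + 0.21·h(Severe) + 0.2·0 + 0.18·h(Healthy)
Solving: h(Mild) = 0.5004, h(Severe) = 0.4217, h(Healthy) = 0.4862.
Starting from Severe, the probability is 0.4217.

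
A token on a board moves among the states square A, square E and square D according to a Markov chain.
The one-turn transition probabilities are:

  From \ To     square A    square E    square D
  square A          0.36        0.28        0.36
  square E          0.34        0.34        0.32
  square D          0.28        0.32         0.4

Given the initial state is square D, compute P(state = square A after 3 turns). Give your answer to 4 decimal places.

0.3246

Propagate the distribution vector 3 turns from square D.
After 0 turns: (0.0000, 0.0000, 1.0000)
After 1 turn: (0.2800, 0.3200, 0.4000)
After 2 turns: (0.3216, 0.3152, 0.3632)
After 3 turns: (0.3246, 0.3134, 0.3619)
P(in square A after 3 turns) = 0.3246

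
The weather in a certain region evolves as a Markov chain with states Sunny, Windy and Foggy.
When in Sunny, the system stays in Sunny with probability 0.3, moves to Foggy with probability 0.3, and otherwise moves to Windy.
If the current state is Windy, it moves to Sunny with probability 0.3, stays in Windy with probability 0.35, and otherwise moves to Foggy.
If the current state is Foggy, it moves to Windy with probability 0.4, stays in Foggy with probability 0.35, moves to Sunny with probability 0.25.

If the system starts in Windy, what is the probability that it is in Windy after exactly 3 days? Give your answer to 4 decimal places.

0.3809

Propagate the distribution vector 3 days from Windy.
After 0 days: (0.0000, 1.0000, 0.0000)
After 1 day: (0.3000, 0.3500, 0.3500)
After 2 days: (0.2825, 0.3825, 0.3350)
After 3 days: (0.2833, 0.3809, 0.3359)
P(in Windy after 3 days) = 0.3809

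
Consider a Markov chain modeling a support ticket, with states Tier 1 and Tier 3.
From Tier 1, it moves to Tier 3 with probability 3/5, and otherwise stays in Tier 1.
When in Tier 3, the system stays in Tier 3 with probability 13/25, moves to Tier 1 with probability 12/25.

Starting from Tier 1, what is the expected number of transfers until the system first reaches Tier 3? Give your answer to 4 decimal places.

1.6667

Let t(s) be the expected number of transfers to first reach Tier 3 from state s, with t(Tier 3) = 0. Conditioning on the first transfer:
t(Tier 1) = 1 + 0.4·t(Tier 1)
Solving: t(Tier 1) = 1.6667.
Expected transfers from Tier 1 to Tier 3: 1.6667.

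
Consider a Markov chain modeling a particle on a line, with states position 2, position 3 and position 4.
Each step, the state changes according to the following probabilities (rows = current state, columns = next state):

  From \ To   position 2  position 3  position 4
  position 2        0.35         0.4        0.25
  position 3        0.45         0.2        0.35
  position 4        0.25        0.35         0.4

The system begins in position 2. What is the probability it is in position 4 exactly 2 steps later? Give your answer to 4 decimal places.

0.3275

Sum over the intermediate state after 1 step:
P = P(position 2→position 2)·P(position 2→position 4) + P(position 2→position 3)·P(position 3→position 4) + P(position 2→position 4)·P(position 4→position 4)
  = 0.35×0.25 + 0.4×0.35 + 0.25×0.4
  = 0.0875 + 0.1400 + 0.1000 = 0.3275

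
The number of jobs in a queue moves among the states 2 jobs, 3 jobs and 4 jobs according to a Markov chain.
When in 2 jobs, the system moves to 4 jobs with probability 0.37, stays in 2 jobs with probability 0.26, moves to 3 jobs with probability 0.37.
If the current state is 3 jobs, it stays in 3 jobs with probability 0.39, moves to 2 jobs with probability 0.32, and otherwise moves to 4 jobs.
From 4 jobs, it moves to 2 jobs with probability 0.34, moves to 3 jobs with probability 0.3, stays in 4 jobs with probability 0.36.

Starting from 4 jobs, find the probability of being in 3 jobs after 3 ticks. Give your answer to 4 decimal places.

0.3530

Propagate the distribution vector 3 ticks from 4 jobs.
After 0 ticks: (0.0000, 0.0000, 1.0000)
After 1 tick: (0.3400, 0.3000, 0.3600)
After 2 ticks: (0.3068, 0.3508, 0.3424)
After 3 ticks: (0.3084, 0.3530, 0.3385)
P(in 3 jobs after 3 ticks) = 0.3530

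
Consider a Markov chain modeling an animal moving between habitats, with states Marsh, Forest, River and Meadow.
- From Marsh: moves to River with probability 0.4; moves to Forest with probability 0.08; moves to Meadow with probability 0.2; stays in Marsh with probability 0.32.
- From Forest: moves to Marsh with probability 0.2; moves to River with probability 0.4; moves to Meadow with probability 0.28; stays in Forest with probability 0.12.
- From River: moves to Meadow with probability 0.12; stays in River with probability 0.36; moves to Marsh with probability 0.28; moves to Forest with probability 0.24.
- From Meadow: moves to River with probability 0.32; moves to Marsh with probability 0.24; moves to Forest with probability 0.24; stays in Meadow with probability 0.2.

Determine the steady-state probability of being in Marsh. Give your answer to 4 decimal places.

0.2693

Let the stationary distribution be π with π = πP and π_1 + π_2 + π_3 + π_4 = 1.
π_1 = 0.32·π_1 + 0.2·π_2 + 0.28·π_3 + 0.24·π_4
π_2 = 0.08·π_1 + 0.12·π_2 + 0.24·π_3 + 0.24·π_4
π_3 = 0.4·π_1 + 0.4·π_2 + 0.36·π_3 + 0.32·π_4
Solving with the normalization constraint gives π = (0.2693, 0.1758, 0.3704, 0.1844).
So the stationary probability of Marsh is 0.2693.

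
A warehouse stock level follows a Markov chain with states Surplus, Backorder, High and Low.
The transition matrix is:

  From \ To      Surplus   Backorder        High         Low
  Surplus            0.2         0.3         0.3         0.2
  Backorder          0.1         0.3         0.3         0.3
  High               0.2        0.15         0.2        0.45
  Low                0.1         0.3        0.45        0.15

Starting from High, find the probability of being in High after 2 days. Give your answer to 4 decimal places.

0.3475

Propagate the distribution vector 2 days from High.
After 0 days: (0.0000, 0.0000, 1.0000, 0.0000)
After 1 day: (0.2000, 0.1500, 0.2000, 0.4500)
After 2 days: (0.1400, 0.2700, 0.3475, 0.2425)
P(in High after 2 days) = 0.3475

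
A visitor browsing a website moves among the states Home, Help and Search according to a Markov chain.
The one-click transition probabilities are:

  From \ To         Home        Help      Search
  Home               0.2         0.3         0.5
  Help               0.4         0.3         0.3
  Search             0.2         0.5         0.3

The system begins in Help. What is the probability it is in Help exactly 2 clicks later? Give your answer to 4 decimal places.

0.3600

Sum over the intermediate state after 1 click:
P = P(Help→Home)·P(Home→Help) + P(Help→Help)·P(Help→Help) + P(Help→Search)·P(Search→Help)
  = 0.4×0.3 + 0.3×0.3 + 0.3×0.5
  = 0.1200 + 0.0900 + 0.1500 = 0.3600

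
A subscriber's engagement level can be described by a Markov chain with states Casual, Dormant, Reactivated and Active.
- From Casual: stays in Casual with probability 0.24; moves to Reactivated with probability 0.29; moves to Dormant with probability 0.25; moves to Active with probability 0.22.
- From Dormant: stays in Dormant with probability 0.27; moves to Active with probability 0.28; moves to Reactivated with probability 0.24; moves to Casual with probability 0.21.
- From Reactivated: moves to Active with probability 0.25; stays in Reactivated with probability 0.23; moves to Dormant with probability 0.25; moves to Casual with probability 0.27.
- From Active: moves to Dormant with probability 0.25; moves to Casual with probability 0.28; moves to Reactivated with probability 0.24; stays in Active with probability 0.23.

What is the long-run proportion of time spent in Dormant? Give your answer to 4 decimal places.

0.2551

Let the stationary distribution be π with π = πP and π_1 + π_2 + π_3 + π_4 = 1.
π_1 = 0.24·π_1 + 0.21·π_2 + 0.27·π_3 + 0.28·π_4
π_2 = 0.25·π_1 + 0.27·π_2 + 0.25·π_3 + 0.25·π_4
π_3 = 0.29·π_1 + 0.24·π_2 + 0.23·π_3 + 0.24·π_4
Solving with the normalization constraint gives π = (0.2497, 0.2551, 0.2500, 0.2453).
So the stationary probability of Dormant is 0.2551.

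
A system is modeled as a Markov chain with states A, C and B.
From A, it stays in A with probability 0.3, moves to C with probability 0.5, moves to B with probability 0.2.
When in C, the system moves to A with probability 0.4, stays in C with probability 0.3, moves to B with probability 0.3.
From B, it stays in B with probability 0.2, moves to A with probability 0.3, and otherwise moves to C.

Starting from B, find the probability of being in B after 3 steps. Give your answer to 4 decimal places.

0.2400

Propagate the distribution vector 3 steps from B.
After 0 steps: (0.0000, 0.0000, 1.0000)
After 1 step: (0.3000, 0.5000, 0.2000)
After 2 steps: (0.3500, 0.4000, 0.2500)
After 3 steps: (0.3400, 0.4200, 0.2400)
P(in B after 3 steps) = 0.2400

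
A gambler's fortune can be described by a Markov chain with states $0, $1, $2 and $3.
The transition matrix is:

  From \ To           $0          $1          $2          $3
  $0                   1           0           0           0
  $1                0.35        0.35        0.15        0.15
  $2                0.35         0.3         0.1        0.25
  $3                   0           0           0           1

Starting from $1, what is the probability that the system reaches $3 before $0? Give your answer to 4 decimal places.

Let h(s) be the probability of absorption at $3 starting from transient state s. Then h($3) = 1 and h($0) = 0. By first-step analysis:
h($1) = 0.35·0 + 0.35·h($1) + 0.15·h($2) + 0.15·1
h($2) = 0.35·0 + 0.3·h($1) + 0.1·h($2) + 0.25·1
Solving: h($1) = 0.3194, h($2) = 0.3843.
Starting from $1, the probability is 0.3194.

0.3194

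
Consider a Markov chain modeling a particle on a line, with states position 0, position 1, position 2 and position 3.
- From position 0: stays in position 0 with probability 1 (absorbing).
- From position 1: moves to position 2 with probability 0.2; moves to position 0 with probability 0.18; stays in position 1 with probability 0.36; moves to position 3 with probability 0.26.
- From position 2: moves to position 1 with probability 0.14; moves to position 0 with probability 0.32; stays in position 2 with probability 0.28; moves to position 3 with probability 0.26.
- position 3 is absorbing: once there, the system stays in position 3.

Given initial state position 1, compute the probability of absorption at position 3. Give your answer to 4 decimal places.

0.5527

Let h(s) be the probability of absorption at position 3 starting from transient state s. Then h(position 3) = 1 and h(position 0) = 0. By first-step analysis:
h(position 1) = 0.18·0 + 0.36·h(position 1) + 0.2·h(position 2) + 0.26·1
h(position 2) = 0.32·0 + 0.14·h(position 1) + 0.28·h(position 2) + 0.26·1
Solving: h(position 1) = 0.5527, h(position 2) = 0.4686.
Starting from position 1, the probability is 0.5527.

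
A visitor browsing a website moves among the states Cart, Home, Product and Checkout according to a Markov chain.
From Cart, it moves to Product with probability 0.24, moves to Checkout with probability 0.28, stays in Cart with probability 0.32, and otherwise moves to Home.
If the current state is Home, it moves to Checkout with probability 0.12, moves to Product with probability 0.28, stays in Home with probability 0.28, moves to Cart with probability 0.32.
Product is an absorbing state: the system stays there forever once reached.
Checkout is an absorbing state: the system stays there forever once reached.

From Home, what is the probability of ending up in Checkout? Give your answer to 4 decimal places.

0.3905

Let h(s) be the probability of absorption at Checkout starting from transient state s. Then h(Checkout) = 1 and h(Product) = 0. By first-step analysis:
h(Cart) = 0.32·h(Cart) + 0.16·h(Home) + 0.24·0 + 0.28·1
h(Home) = 0.32·h(Cart) + 0.28·h(Home) + 0.28·0 + 0.12·1
Solving: h(Cart) = 0.5036, h(Home) = 0.3905.
Starting from Home, the probability is 0.3905.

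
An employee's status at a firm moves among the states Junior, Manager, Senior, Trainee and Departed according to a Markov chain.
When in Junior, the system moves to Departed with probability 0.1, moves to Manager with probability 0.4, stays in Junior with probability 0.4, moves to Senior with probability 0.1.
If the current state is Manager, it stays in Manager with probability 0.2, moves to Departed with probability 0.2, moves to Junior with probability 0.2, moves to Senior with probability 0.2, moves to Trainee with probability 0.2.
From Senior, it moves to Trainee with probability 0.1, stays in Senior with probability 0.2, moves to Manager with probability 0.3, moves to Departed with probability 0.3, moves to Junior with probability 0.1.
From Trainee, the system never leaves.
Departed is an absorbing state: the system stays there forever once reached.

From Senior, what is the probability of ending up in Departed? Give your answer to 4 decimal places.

Let h(s) be the probability of absorption at Departed starting from transient state s. Then h(Departed) = 1 and h(Trainee) = 0. By first-step analysis:
h(Junior) = 0.4·h(Junior) + 0.4·h(Manager) + 0.1·h(Senior) + 0.1·1
h(Manager) = 0.2·h(Junior) + 0.2·h(Manager) + 0.2·h(Senior) + 0.2·0 + 0.2·1
h(Senior) = 0.1·h(Junior) + 0.3·h(Manager) + 0.2·h(Senior) + 0.1·0 + 0.3·1
Solving: h(Junior) = 0.6718, h(Manager) = 0.5878, h(Senior) = 0.6794.
Starting from Senior, the probability is 0.6794.

0.6794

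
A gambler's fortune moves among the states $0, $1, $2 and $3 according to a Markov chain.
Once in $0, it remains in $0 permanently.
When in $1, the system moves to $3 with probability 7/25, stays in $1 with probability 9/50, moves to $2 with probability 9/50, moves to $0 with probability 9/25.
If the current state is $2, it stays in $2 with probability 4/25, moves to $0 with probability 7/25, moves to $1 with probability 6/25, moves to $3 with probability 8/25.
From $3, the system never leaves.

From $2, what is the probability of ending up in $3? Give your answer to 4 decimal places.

Let h(s) be the probability of absorption at $3 starting from transient state s. Then h($3) = 1 and h($0) = 0. By first-step analysis:
h($1) = 0.36·0 + 0.18·h($1) + 0.18·h($2) + 0.28·1
h($2) = 0.28·0 + 0.24·h($1) + 0.16·h($2) + 0.32·1
Solving: h($1) = 0.4535, h($2) = 0.5105.
Starting from $2, the probability is 0.5105.

0.5105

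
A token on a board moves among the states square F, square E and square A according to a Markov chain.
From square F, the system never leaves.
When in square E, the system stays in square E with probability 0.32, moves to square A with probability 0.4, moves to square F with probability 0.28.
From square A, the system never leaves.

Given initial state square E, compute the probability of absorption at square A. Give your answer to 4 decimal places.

0.5882

Let h(s) be the probability of absorption at square A starting from transient state s. Then h(square A) = 1 and h(square F) = 0. By first-step analysis:
h(square E) = 0.28·0 + 0.32·h(square E) + 0.4·1
Solving: h(square E) = 0.5882.
Starting from square E, the probability is 0.5882.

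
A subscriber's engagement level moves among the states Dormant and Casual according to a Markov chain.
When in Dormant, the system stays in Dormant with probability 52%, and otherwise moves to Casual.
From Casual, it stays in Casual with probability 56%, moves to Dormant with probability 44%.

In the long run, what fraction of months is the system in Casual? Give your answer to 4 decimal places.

Let the stationary distribution be π with π = πP and π_1 + π_2 = 1.
π_1 = 0.52·π_1 + 0.44·π_2
Solving with the normalization constraint gives π = (0.4783, 0.5217).
So the stationary probability of Casual is 0.5217.

0.5217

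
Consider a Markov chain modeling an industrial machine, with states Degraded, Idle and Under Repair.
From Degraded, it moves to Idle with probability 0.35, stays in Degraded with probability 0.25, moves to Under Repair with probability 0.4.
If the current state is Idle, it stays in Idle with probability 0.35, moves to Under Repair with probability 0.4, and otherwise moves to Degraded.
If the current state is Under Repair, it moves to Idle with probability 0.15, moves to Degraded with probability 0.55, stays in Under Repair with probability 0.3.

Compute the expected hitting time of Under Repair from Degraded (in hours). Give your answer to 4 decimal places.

2.5000

Let t(s) be the expected number of hours to first reach Under Repair from state s, with t(Under Repair) = 0. Conditioning on the first hour:
t(Degraded) = 1 + 0.25·t(Degraded) + 0.35·t(Idle)
t(Idle) = 1 + 0.25·t(Degraded) + 0.35·t(Idle)
Solving: t(Degraded) = 2.5000, t(Idle) = 2.5000.
Expected hours from Degraded to Under Repair: 2.5000.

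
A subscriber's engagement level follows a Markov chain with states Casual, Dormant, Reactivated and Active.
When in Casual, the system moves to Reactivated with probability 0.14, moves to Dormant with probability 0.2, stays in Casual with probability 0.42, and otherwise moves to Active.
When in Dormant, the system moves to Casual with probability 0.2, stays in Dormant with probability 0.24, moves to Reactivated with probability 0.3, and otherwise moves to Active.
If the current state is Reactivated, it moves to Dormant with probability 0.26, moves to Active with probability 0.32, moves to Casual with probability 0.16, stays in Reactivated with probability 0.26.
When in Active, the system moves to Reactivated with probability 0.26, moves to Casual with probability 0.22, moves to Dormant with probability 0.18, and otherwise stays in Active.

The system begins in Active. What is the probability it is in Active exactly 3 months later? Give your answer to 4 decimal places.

0.2934

Propagate the distribution vector 3 months from Active.
After 0 months: (0.0000, 0.0000, 0.0000, 1.0000)
After 1 month: (0.2200, 0.1800, 0.2600, 0.3400)
After 2 months: (0.2448, 0.2160, 0.2408, 0.2984)
After 3 months: (0.2502, 0.2171, 0.2393, 0.2934)
P(in Active after 3 months) = 0.2934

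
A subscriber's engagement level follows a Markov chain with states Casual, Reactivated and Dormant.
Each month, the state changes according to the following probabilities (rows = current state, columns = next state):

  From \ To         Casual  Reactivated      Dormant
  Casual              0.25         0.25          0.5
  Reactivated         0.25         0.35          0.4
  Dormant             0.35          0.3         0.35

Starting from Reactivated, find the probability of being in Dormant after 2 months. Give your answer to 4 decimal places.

Sum over the intermediate state after 1 month:
P = P(Reactivated→Casual)·P(Casual→Dormant) + P(Reactivated→Reactivated)·P(Reactivated→Dormant) + P(Reactivated→Dormant)·P(Dormant→Dormant)
  = 0.25×0.5 + 0.35×0.4 + 0.4×0.35
  = 0.1250 + 0.1400 + 0.1400 = 0.4050

0.4050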